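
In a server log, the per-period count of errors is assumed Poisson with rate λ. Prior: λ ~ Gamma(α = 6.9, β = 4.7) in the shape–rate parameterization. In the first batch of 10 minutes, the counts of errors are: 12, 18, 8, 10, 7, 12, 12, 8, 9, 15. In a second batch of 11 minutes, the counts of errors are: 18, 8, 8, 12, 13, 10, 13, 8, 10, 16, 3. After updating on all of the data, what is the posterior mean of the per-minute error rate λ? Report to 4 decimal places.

9.2179

With a Gamma(shape α, rate β) prior, the Poisson likelihood is conjugate: the posterior is Gamma(α + ΣXᵢ, β + n).
Batch 1: sum of counts S = 111 over n = 10 minutes.
After batch 1: Gamma(α+S, β+n) = Gamma(6.9+111, 4.7+10) = Gamma(117.9, 14.7).
Batch 2: sum of counts S = 119 over n = 11 minutes.
After batch 2: Gamma(α+S, β+n) = Gamma(117.9+119, 14.7+11) = Gamma(236.9, 25.7).
Posterior mean = α/β = 236.9/25.7 = 9.2179.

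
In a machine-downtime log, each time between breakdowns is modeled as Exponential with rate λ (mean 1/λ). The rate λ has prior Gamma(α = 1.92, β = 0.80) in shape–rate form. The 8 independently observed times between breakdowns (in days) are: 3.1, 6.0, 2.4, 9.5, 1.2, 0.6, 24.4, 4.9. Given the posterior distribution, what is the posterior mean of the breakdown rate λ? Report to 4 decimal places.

0.1875

With a Gamma(shape α, rate β) prior on the exponential rate λ, the posterior after n observations with total T = Σxᵢ is Gamma(α+n, β+T).
Sum of observations T = 52.1 days; n = 8.
Posterior: Gamma(1.92+8, 0.80+52.1) = Gamma(9.92, 52.90).
Posterior mean of λ = α/β = 9.92/52.90 = 0.1875.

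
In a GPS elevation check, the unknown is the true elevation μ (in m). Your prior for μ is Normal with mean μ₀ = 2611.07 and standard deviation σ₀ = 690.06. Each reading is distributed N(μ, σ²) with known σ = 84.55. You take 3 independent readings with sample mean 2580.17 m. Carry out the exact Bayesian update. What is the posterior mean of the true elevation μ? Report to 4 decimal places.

For Normal data with known variance σ², a Normal(μ₀, σ₀²) prior on μ is conjugate. Posterior precision = 1/σ₀² + n/σ²; posterior mean is the precision-weighted average of μ₀ and x̄.
n·x̄ = 3·2580.17 = 7740.51.
σ₀² = 690.06² = 476182.8036, σ² = 84.55² = 7148.7025; σ² + n·σ₀² = 7148.7025 + 3·476182.8036 = 1435697.1133.
Posterior mean = (μ₀/σ₀² + n·x̄/σ²)/(1/σ₀² + n/σ²) = (σ²·μ₀ + σ₀²·n·x̄)/(σ² + n·σ₀²) = (7148.7025·2611.07 + 476182.8036·7740.51)/1435697.1133 = 3704563515.730511/1435697.1133 = 2580.3239.

2580.3239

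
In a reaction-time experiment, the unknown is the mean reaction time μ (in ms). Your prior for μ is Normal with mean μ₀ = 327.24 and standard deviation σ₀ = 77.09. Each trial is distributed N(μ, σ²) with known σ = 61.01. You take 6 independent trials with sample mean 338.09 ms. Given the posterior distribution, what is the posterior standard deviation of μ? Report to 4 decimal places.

For Normal data with known variance σ², a Normal(μ₀, σ₀²) prior on μ is conjugate. Posterior precision = 1/σ₀² + n/σ²; posterior mean is the precision-weighted average of μ₀ and x̄.
σ₀² = 77.09² = 5942.8681, σ² = 61.01² = 3722.2201; σ² + n·σ₀² = 3722.2201 + 6·5942.8681 = 39379.4287.
Posterior precision = 1/σ₀² + n/σ² = 1/5942.8681 + 6/3722.2201 = (σ² + n·σ₀²)/(σ₀²σ²) = 39379.4287/(5942.8681·3722.2201); posterior variance σₙ² = σ₀²σ²/(σ² + n·σ₀²) = 5942.8681·3722.2201/39379.4287 = 561.731438.
Posterior SD = √σₙ² = √(5942.8681·3722.2201/39379.4287) = 23.7009.

23.7009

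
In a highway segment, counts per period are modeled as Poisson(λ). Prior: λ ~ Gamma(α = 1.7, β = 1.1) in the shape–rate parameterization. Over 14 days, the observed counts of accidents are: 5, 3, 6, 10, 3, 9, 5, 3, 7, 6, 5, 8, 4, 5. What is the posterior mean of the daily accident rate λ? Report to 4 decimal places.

5.3444

With a Gamma(shape α, rate β) prior, the Poisson likelihood is conjugate: the posterior is Gamma(α + ΣXᵢ, β + n).
Sum of counts S = 79 over n = 14 days.
Posterior: Gamma(α+S, β+n) = Gamma(1.7+79, 1.1+14) = Gamma(80.7, 15.1).
Posterior mean = α/β = 80.7/15.1 = 5.3444.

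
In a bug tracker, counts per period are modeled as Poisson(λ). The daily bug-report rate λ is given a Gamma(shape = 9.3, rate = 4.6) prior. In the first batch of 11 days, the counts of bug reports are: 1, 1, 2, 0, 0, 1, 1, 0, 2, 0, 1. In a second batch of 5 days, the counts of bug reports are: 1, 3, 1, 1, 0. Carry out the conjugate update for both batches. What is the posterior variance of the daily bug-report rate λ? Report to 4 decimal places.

With a Gamma(shape α, rate β) prior, the Poisson likelihood is conjugate: the posterior is Gamma(α + ΣXᵢ, β + n).
Batch 1: sum of counts S = 9 over n = 11 days.
After batch 1: Gamma(α+S, β+n) = Gamma(9.3+9, 4.6+11) = Gamma(18.3, 15.6).
Batch 2: sum of counts S = 6 over n = 5 days.
After batch 2: Gamma(α+S, β+n) = Gamma(18.3+6, 15.6+5) = Gamma(24.3, 20.6).
Var = α/β² = 24.3/20.6² = 0.0573.

0.0573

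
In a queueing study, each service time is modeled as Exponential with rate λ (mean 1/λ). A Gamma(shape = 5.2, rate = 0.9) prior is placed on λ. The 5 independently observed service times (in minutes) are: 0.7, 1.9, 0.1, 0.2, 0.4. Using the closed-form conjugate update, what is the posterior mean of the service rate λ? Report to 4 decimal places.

With a Gamma(shape α, rate β) prior on the exponential rate λ, the posterior after n observations with total T = Σxᵢ is Gamma(α+n, β+T).
Sum of observations T = 3.3 minutes; n = 5.
Posterior: Gamma(5.2+5, 0.9+3.3) = Gamma(10.2, 4.2).
Posterior mean of λ = α/β = 10.2/4.2 = 2.4286.

2.4286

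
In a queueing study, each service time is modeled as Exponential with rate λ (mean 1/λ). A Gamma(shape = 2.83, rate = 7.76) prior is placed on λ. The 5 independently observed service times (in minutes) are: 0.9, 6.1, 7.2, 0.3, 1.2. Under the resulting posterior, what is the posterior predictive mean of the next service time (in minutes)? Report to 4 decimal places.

With a Gamma(shape α, rate β) prior on the exponential rate λ, the posterior after n observations with total T = Σxᵢ is Gamma(α+n, β+T).
Sum of observations T = 15.7 minutes; n = 5.
Posterior: Gamma(2.83+5, 7.76+15.7) = Gamma(7.83, 23.46).
The predictive distribution for the next observation is Lomax; its mean is β/(α−1) = 23.46/6.83 = 3.4348.

3.4348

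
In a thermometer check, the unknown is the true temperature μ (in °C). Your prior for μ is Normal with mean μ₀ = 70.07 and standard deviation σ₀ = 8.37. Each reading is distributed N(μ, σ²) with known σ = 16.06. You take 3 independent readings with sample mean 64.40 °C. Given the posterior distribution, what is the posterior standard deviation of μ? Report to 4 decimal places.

6.2130

For Normal data with known variance σ², a Normal(μ₀, σ₀²) prior on μ is conjugate. Posterior precision = 1/σ₀² + n/σ²; posterior mean is the precision-weighted average of μ₀ and x̄.
σ₀² = 8.37² = 70.0569, σ² = 16.06² = 257.9236; σ² + n·σ₀² = 257.9236 + 3·70.0569 = 468.0943.
Posterior precision = 1/σ₀² + n/σ² = 1/70.0569 + 3/257.9236 = (σ² + n·σ₀²)/(σ₀²σ²) = 468.0943/(70.0569·257.9236); posterior variance σₙ² = σ₀²σ²/(σ² + n·σ₀²) = 70.0569·257.9236/468.0943 = 38.601897.
Posterior SD = √σₙ² = √(70.0569·257.9236/468.0943) = 6.2130.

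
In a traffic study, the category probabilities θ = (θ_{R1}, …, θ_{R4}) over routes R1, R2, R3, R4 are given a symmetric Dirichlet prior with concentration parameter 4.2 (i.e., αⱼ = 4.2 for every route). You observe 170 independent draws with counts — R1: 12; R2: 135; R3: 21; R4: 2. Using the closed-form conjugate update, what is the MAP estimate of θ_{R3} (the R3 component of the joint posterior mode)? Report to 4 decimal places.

The Dirichlet prior is conjugate to the Multinomial likelihood: each posterior αⱼ = prior αⱼ + observed count nⱼ.
Posterior concentration: (16.2, 139.2, 25.2, 6.2), total = 186.8.
Joint mode component: (α_{R3}−1)/(Σα−K) = 24.2/182.8 = 0.1324.

0.1324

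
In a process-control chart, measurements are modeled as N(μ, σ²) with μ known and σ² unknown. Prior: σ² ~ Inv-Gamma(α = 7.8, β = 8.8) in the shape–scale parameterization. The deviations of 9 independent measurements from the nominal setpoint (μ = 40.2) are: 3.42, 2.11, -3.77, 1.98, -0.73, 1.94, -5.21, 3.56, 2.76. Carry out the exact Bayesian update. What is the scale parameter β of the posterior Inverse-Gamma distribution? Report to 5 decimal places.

With known mean μ and an Inverse-Gamma(α, β) prior on σ², the Normal likelihood is conjugate: posterior is Inv-Gamma(α + n/2, β + Σ(xᵢ−μ)²/2).
Σ(xᵢ−μ)² = (3.42)² + (2.11)² + (-3.77)² + (1.98)² + (-0.73)² + (1.94)² + (-5.21)² + (3.56)² + (2.76)² = 86.0136.
Posterior: Inv-Gamma(7.8 + 9/2, 8.8 + 86.0136/2) = Inv-Gamma(12.30, 51.80680).
Posterior β = 51.80680.

51.80680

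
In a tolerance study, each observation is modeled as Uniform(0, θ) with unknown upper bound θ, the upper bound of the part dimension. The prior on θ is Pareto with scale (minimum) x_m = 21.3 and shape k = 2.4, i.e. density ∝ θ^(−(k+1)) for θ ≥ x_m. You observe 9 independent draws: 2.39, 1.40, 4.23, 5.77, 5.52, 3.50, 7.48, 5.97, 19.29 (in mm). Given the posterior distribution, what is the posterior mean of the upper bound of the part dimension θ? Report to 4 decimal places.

A Pareto(scale x_m, shape k) prior on the upper bound θ of Uniform(0, θ) is conjugate: posterior is Pareto(max(x_m, max xᵢ), k + n).
Sample maximum = 19.29; prior scale x_m = 21.3 → posterior scale = max = 21.30.
Posterior shape = 2.4 + 9 = 11.4.
E[θ|data] = k·x_m/(k−1) = 11.4·21.30/10.4 = 23.3481.

23.3481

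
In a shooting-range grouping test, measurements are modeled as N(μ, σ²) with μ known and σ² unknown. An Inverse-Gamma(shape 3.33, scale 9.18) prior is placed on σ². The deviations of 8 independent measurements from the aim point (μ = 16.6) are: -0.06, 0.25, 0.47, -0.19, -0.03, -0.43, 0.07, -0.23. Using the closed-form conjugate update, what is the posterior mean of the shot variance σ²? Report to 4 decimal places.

1.4950

With known mean μ and an Inverse-Gamma(α, β) prior on σ², the Normal likelihood is conjugate: posterior is Inv-Gamma(α + n/2, β + Σ(xᵢ−μ)²/2).
Σ(xᵢ−μ)² = (-0.06)² + (0.25)² + (0.47)² + (-0.19)² + (-0.03)² + (-0.43)² + (0.07)² + (-0.23)² = 0.5667.
Posterior: Inv-Gamma(3.33 + 8/2, 9.18 + 0.5667/2) = Inv-Gamma(7.33, 9.46335).
E[σ²|data] = β/(α−1) = 9.46335/6.33 = 1.4950.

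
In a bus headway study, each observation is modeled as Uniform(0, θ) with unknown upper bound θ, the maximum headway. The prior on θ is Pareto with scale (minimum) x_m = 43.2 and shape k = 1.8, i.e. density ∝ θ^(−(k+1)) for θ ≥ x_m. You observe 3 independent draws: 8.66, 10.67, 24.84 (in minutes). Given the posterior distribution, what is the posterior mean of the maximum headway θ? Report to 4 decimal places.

54.5684

A Pareto(scale x_m, shape k) prior on the upper bound θ of Uniform(0, θ) is conjugate: posterior is Pareto(max(x_m, max xᵢ), k + n).
Sample maximum = 24.84; prior scale x_m = 43.2 → posterior scale = max = 43.20.
Posterior shape = 1.8 + 3 = 4.8.
E[θ|data] = k·x_m/(k−1) = 4.8·43.20/3.8 = 54.5684.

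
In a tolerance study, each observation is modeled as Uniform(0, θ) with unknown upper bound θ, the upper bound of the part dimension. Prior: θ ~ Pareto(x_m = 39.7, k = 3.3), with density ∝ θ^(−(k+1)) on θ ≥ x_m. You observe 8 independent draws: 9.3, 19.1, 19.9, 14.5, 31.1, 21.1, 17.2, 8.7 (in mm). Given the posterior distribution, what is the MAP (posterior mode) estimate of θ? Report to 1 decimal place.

A Pareto(scale x_m, shape k) prior on the upper bound θ of Uniform(0, θ) is conjugate: posterior is Pareto(max(x_m, max xᵢ), k + n).
Sample maximum = 31.1; prior scale x_m = 39.7 → posterior scale = max = 39.7.
Posterior shape = 3.3 + 8 = 11.3.
The Pareto density is decreasing on [x_m, ∞), so the mode is x_m = 39.7.

39.7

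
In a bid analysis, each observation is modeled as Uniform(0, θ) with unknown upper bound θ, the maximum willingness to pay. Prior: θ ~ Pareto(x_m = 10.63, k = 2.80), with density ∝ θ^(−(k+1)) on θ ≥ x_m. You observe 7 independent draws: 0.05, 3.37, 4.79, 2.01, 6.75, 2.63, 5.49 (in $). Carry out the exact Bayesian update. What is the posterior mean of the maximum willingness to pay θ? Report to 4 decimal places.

11.8380

A Pareto(scale x_m, shape k) prior on the upper bound θ of Uniform(0, θ) is conjugate: posterior is Pareto(max(x_m, max xᵢ), k + n).
Sample maximum = 6.75; prior scale x_m = 10.63 → posterior scale = max = 10.63.
Posterior shape = 2.80 + 7 = 9.80.
E[θ|data] = k·x_m/(k−1) = 9.80·10.63/8.80 = 11.8380.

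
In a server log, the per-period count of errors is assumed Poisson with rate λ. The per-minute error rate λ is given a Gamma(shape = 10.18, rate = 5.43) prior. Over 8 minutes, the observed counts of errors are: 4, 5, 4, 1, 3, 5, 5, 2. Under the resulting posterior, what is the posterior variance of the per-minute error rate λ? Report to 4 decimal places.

0.2172

With a Gamma(shape α, rate β) prior, the Poisson likelihood is conjugate: the posterior is Gamma(α + ΣXᵢ, β + n).
Sum of counts S = 29 over n = 8 minutes.
Posterior: Gamma(α+S, β+n) = Gamma(10.18+29, 5.43+8) = Gamma(39.18, 13.43).
Var = α/β² = 39.18/13.43² = 0.2172.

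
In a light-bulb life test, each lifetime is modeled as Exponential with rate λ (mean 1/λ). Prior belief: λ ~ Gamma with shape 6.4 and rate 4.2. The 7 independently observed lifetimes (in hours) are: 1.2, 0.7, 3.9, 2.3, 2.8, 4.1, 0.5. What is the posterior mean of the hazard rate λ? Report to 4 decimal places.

With a Gamma(shape α, rate β) prior on the exponential rate λ, the posterior after n observations with total T = Σxᵢ is Gamma(α+n, β+T).
Sum of observations T = 15.5 hours; n = 7.
Posterior: Gamma(6.4+7, 4.2+15.5) = Gamma(13.4, 19.7).
Posterior mean of λ = α/β = 13.4/19.7 = 0.6802.

0.6802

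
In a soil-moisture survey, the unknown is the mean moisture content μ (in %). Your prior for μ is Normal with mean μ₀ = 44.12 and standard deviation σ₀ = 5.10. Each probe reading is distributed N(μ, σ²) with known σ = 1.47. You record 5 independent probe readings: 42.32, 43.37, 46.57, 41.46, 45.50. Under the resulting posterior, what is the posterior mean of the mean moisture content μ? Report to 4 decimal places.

43.8485

For Normal data with known variance σ², a Normal(μ₀, σ₀²) prior on μ is conjugate. Posterior precision = 1/σ₀² + n/σ²; posterior mean is the precision-weighted average of μ₀ and x̄.
Σxᵢ = 42.32 + 43.37 + 46.57 + 41.46 + 45.50 = 219.22, so n·x̄ = 219.22.
σ₀² = 5.10² = 26.01, σ² = 1.47² = 2.1609; σ² + n·σ₀² = 2.1609 + 5·26.01 = 132.2109.
Posterior mean = (μ₀/σ₀² + n·x̄/σ²)/(1/σ₀² + n/σ²) = (σ²·μ₀ + σ₀²·n·x̄)/(σ² + n·σ₀²) = (2.1609·44.12 + 26.01·219.22)/132.2109 = 5797.251108/132.2109 = 43.8485.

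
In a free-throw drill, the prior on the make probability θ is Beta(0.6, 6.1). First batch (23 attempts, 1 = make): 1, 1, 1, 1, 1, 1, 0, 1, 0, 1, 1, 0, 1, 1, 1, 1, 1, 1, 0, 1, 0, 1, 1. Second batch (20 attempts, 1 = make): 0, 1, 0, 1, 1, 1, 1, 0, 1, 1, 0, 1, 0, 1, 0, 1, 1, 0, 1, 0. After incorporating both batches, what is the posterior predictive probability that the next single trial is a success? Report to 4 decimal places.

0.6157

The Beta prior is conjugate to a Binomial/Bernoulli likelihood; the update adds successes to α and failures to β.
After batch 1: Beta(0.6+18, 6.1+5) = Beta(18.6, 11.1).
After batch 2: Beta(18.6+12, 11.1+8) = Beta(30.6, 19.1).
For a single future Bernoulli trial, P(success | data) = α/(α+β) = 0.6157.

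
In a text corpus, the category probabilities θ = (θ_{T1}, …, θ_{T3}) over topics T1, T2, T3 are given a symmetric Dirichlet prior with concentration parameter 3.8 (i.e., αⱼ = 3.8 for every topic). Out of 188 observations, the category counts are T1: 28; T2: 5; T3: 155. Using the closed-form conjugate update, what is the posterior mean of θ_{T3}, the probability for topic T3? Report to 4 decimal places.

0.7964

The Dirichlet prior is conjugate to the Multinomial likelihood: each posterior αⱼ = prior αⱼ + observed count nⱼ.
Posterior concentration: (31.8, 8.8, 158.8), total = 199.4.
E[θ_{T3}|data] = α_{T3}/Σα = 158.8/199.4 = 0.7964.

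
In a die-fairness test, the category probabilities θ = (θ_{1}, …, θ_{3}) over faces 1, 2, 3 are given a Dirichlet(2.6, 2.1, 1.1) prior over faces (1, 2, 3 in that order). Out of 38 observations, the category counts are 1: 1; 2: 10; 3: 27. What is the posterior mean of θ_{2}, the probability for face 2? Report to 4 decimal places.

0.2763

The Dirichlet prior is conjugate to the Multinomial likelihood: each posterior αⱼ = prior αⱼ + observed count nⱼ.
Posterior concentration: (3.6, 12.1, 28.1), total = 43.8.
E[θ_{2}|data] = α_{2}/Σα = 12.1/43.8 = 0.2763.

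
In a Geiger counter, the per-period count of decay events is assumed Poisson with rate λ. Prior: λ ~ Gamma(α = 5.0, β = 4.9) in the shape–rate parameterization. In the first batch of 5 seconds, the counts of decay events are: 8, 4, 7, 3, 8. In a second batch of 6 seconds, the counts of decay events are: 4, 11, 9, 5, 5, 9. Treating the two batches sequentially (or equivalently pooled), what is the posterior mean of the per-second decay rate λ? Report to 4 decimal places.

With a Gamma(shape α, rate β) prior, the Poisson likelihood is conjugate: the posterior is Gamma(α + ΣXᵢ, β + n).
Batch 1: sum of counts S = 30 over n = 5 seconds.
After batch 1: Gamma(α+S, β+n) = Gamma(5.0+30, 4.9+5) = Gamma(35.0, 9.9).
Batch 2: sum of counts S = 43 over n = 6 seconds.
After batch 2: Gamma(α+S, β+n) = Gamma(35.0+43, 9.9+6) = Gamma(78.0, 15.9).
Posterior mean = α/β = 78.0/15.9 = 4.9057.

4.9057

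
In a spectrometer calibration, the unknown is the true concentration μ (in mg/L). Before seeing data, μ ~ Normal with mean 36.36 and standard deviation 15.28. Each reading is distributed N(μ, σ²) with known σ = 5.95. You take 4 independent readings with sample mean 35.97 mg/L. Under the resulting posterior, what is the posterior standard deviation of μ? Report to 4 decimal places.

For Normal data with known variance σ², a Normal(μ₀, σ₀²) prior on μ is conjugate. Posterior precision = 1/σ₀² + n/σ²; posterior mean is the precision-weighted average of μ₀ and x̄.
σ₀² = 15.28² = 233.4784, σ² = 5.95² = 35.4025; σ² + n·σ₀² = 35.4025 + 4·233.4784 = 969.3161.
Posterior precision = 1/σ₀² + n/σ² = 1/233.4784 + 4/35.4025 = (σ² + n·σ₀²)/(σ₀²σ²) = 969.3161/(233.4784·35.4025); posterior variance σₙ² = σ₀²σ²/(σ² + n·σ₀²) = 233.4784·35.4025/969.3161 = 8.527372.
Posterior SD = √σₙ² = √(233.4784·35.4025/969.3161) = 2.9202.

2.9202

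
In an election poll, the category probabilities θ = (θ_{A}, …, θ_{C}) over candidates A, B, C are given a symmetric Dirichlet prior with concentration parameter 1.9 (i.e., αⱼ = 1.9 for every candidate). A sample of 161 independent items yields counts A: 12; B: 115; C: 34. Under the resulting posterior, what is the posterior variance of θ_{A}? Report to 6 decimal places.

0.000456

The Dirichlet prior is conjugate to the Multinomial likelihood: each posterior αⱼ = prior αⱼ + observed count nⱼ.
Posterior concentration: (13.9, 116.9, 35.9), total = 166.7.
Var[θ_j] = α_j(Σα−α_j)/((Σα)²(Σα+1)) = 13.9·152.8/(166.7²·167.7) = 0.000456.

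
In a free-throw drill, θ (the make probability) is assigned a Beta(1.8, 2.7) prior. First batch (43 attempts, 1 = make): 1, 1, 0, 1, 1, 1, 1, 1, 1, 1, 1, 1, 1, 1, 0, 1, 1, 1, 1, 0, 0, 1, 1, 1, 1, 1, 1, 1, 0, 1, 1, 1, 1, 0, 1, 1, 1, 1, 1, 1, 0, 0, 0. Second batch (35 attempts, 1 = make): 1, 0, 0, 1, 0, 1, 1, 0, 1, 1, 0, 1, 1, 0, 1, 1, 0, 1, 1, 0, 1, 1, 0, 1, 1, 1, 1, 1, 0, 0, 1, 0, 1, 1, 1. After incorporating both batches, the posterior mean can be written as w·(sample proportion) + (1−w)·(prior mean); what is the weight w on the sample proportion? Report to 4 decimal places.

The Beta prior is conjugate to a Binomial/Bernoulli likelihood; the update adds successes to α and failures to β.
Total number of attempts: n = 43 + 35 = 78.
Posterior mean = (α₀+k)/(α₀+β₀+n) = [n/(α₀+β₀+n)]·(k/n) + [(α₀+β₀)/(α₀+β₀+n)]·α₀/(α₀+β₀), so only n and the prior enter the weight.
The weight on the data is w = n/(α₀+β₀+n) = 78/(1.8+2.7+78) = 78/82.5 = 0.9455.

0.9455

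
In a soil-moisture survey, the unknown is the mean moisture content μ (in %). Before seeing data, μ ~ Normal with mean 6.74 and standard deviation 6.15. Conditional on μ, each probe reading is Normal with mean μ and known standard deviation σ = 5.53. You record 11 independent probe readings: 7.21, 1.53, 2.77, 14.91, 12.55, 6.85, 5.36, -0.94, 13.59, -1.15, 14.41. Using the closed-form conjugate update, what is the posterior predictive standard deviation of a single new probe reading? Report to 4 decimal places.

For Normal data with known variance σ², a Normal(μ₀, σ₀²) prior on μ is conjugate. Posterior precision = 1/σ₀² + n/σ²; posterior mean is the precision-weighted average of μ₀ and x̄.
σ₀² = 6.15² = 37.8225, σ² = 5.53² = 30.5809; σ² + n·σ₀² = 30.5809 + 11·37.8225 = 446.6284.
Posterior precision = 1/σ₀² + n/σ² = 1/37.8225 + 11/30.5809 = (σ² + n·σ₀²)/(σ₀²σ²) = 446.6284/(37.8225·30.5809); posterior variance σₙ² = σ₀²σ²/(σ² + n·σ₀²) = 37.8225·30.5809/446.6284 = 2.589728.
Predictive variance for one new observation = σₙ² + σ² = 37.8225·30.5809/446.6284 + 30.5809 = σ²·(σ₀² + 446.6284)/446.6284 = 30.5809·484.4509/446.6284 = 33.170628; SD = √(30.5809·484.4509/446.6284) = 5.7594.

5.7594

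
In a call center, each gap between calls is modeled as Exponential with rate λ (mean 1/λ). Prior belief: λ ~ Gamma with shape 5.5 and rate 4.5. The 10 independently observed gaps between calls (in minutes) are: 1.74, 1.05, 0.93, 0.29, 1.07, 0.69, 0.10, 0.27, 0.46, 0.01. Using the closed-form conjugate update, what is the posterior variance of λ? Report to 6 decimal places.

With a Gamma(shape α, rate β) prior on the exponential rate λ, the posterior after n observations with total T = Σxᵢ is Gamma(α+n, β+T).
Sum of observations T = 6.61 minutes; n = 10.
Posterior: Gamma(5.5+10, 4.5+6.61) = Gamma(15.5, 11.11).
Var = α/β² = 0.125575.

0.125575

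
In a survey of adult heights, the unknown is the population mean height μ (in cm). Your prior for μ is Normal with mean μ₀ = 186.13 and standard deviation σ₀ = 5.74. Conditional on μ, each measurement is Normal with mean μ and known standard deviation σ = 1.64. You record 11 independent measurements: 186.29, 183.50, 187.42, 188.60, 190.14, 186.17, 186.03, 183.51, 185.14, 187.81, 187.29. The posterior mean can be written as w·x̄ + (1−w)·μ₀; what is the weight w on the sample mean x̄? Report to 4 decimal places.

0.9926

For Normal data with known variance σ², a Normal(μ₀, σ₀²) prior on μ is conjugate. Posterior precision = 1/σ₀² + n/σ²; posterior mean is the precision-weighted average of μ₀ and x̄.
σ₀² = 5.74² = 32.9476, σ² = 1.64² = 2.6896. Prior precision 1/σ₀² = 1/32.9476; data precision n/σ² = 11/2.6896.
w = (n/σ²)/(1/σ₀² + n/σ²) = n·σ₀²/(σ² + n·σ₀²) = 11·32.9476/(2.6896 + 11·32.9476) = 362.4236/365.1132 = 0.9926.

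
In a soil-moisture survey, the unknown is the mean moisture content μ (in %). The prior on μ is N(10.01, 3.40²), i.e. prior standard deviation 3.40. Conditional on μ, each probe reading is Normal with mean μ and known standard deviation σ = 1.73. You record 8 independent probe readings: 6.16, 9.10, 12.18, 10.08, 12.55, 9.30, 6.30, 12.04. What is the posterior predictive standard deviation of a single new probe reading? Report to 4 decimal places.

For Normal data with known variance σ², a Normal(μ₀, σ₀²) prior on μ is conjugate. Posterior precision = 1/σ₀² + n/σ²; posterior mean is the precision-weighted average of μ₀ and x̄.
σ₀² = 3.40² = 11.56, σ² = 1.73² = 2.9929; σ² + n·σ₀² = 2.9929 + 8·11.56 = 95.4729.
Posterior precision = 1/σ₀² + n/σ² = 1/11.56 + 8/2.9929 = (σ² + n·σ₀²)/(σ₀²σ²) = 95.4729/(11.56·2.9929); posterior variance σₙ² = σ₀²σ²/(σ² + n·σ₀²) = 11.56·2.9929/95.4729 = 0.362385.
Predictive variance for one new observation = σₙ² + σ² = 11.56·2.9929/95.4729 + 2.9929 = σ²·(σ₀² + 95.4729)/95.4729 = 2.9929·107.0329/95.4729 = 3.355285; SD = √(2.9929·107.0329/95.4729) = 1.8317.

1.8317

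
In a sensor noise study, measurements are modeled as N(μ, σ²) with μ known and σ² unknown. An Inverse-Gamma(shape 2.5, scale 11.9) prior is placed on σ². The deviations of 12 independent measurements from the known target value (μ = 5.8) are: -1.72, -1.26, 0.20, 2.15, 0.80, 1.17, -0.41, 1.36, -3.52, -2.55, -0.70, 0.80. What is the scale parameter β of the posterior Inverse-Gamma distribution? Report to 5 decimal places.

With known mean μ and an Inverse-Gamma(α, β) prior on σ², the Normal likelihood is conjugate: posterior is Inv-Gamma(α + n/2, β + Σ(xᵢ−μ)²/2).
Σ(xᵢ−μ)² = (-1.72)² + (-1.26)² + (0.20)² + (2.15)² + (0.80)² + (1.17)² + (-0.41)² + (1.36)² + (-3.52)² + (-2.55)² + (-0.70)² + (0.80)² = 33.2580.
Posterior: Inv-Gamma(2.5 + 12/2, 11.9 + 33.2580/2) = Inv-Gamma(8.50, 28.52900).
Posterior β = 28.52900.

28.52900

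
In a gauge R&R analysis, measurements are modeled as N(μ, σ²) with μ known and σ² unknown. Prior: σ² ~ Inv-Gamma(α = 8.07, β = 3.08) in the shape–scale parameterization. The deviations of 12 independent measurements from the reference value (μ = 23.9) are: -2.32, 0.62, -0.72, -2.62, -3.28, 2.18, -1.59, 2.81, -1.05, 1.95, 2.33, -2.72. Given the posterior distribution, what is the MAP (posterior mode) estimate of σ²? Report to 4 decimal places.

With known mean μ and an Inverse-Gamma(α, β) prior on σ², the Normal likelihood is conjugate: posterior is Inv-Gamma(α + n/2, β + Σ(xᵢ−μ)²/2).
Σ(xᵢ−μ)² = (-2.32)² + (0.62)² + (-0.72)² + (-2.62)² + (-3.28)² + (2.18)² + (-1.59)² + (2.81)² + (-1.05)² + (1.95)² + (2.33)² + (-2.72)² = 56.8169.
Posterior: Inv-Gamma(8.07 + 12/2, 3.08 + 56.8169/2) = Inv-Gamma(14.07, 31.48845).
Mode = β/(α+1) = 31.48845/15.07 = 2.0895.

2.0895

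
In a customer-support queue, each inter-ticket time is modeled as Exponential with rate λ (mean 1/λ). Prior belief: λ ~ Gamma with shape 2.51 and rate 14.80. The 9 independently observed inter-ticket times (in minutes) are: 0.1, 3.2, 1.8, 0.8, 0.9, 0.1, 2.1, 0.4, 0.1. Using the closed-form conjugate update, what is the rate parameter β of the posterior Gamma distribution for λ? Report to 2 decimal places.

24.30

With a Gamma(shape α, rate β) prior on the exponential rate λ, the posterior after n observations with total T = Σxᵢ is Gamma(α+n, β+T).
Sum of observations T = 9.5 minutes; n = 9.
Posterior: Gamma(2.51+9, 14.80+9.5) = Gamma(11.51, 24.30).
Posterior β = 24.30.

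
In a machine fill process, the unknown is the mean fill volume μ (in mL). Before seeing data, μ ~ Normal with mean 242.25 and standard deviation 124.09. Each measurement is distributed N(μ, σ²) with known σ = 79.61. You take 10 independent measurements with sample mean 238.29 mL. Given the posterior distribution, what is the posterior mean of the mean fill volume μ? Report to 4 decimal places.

For Normal data with known variance σ², a Normal(μ₀, σ₀²) prior on μ is conjugate. Posterior precision = 1/σ₀² + n/σ²; posterior mean is the precision-weighted average of μ₀ and x̄.
n·x̄ = 10·238.29 = 2382.9.
σ₀² = 124.09² = 15398.3281, σ² = 79.61² = 6337.7521; σ² + n·σ₀² = 6337.7521 + 10·15398.3281 = 160321.0331.
Posterior mean = (μ₀/σ₀² + n·x̄/σ²)/(1/σ₀² + n/σ²) = (σ²·μ₀ + σ₀²·n·x̄)/(σ² + n·σ₀²) = (6337.7521·242.25 + 15398.3281·2382.9)/160321.0331 = 38227996.475715/160321.0331 = 238.4465.

238.4465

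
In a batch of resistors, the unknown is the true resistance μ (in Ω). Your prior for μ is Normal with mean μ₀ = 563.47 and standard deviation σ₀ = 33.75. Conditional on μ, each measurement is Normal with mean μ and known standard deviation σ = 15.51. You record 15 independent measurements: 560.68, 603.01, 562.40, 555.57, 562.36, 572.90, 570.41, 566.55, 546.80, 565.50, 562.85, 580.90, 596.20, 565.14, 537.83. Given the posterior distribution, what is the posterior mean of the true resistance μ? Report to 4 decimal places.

For Normal data with known variance σ², a Normal(μ₀, σ₀²) prior on μ is conjugate. Posterior precision = 1/σ₀² + n/σ²; posterior mean is the precision-weighted average of μ₀ and x̄.
Σxᵢ = 560.68 + 603.01 + 562.40 + 555.57 + 562.36 + 572.90 + 570.41 + 566.55 + 546.80 + 565.50 + 562.85 + 580.90 + 596.20 + 565.14 + 537.83 = 8509.1, so n·x̄ = 8509.1.
σ₀² = 33.75² = 1139.0625, σ² = 15.51² = 240.5601; σ² + n·σ₀² = 240.5601 + 15·1139.0625 = 17326.4976.
Posterior mean = (μ₀/σ₀² + n·x̄/σ²)/(1/σ₀² + n/σ²) = (σ²·μ₀ + σ₀²·n·x̄)/(σ² + n·σ₀²) = (240.5601·563.47 + 1139.0625·8509.1)/17326.4976 = 9827945.118297/17326.4976 = 567.2205.

567.2205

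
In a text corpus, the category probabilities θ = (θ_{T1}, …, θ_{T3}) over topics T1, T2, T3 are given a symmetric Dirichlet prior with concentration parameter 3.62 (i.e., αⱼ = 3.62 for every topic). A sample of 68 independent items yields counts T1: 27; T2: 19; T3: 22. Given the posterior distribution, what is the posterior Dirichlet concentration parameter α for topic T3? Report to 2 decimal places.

25.62

The Dirichlet prior is conjugate to the Multinomial likelihood: each posterior αⱼ = prior αⱼ + observed count nⱼ.
Posterior concentration: (30.62, 22.62, 25.62), total = 78.86.
α_{T3} = 3.62 + 22 = 25.62.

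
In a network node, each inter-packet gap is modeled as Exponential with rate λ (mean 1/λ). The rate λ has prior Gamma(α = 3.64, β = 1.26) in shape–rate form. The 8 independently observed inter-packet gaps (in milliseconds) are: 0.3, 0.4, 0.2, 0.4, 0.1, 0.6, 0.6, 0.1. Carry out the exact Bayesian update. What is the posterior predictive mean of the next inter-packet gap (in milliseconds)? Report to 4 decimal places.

0.3722

With a Gamma(shape α, rate β) prior on the exponential rate λ, the posterior after n observations with total T = Σxᵢ is Gamma(α+n, β+T).
Sum of observations T = 2.7 milliseconds; n = 8.
Posterior: Gamma(3.64+8, 1.26+2.7) = Gamma(11.64, 3.96).
The predictive distribution for the next observation is Lomax; its mean is β/(α−1) = 3.96/10.64 = 0.3722.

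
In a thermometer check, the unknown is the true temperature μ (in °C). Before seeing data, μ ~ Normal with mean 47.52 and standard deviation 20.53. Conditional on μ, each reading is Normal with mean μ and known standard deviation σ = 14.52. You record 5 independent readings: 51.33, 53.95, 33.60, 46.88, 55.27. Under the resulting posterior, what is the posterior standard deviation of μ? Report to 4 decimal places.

6.1912

For Normal data with known variance σ², a Normal(μ₀, σ₀²) prior on μ is conjugate. Posterior precision = 1/σ₀² + n/σ²; posterior mean is the precision-weighted average of μ₀ and x̄.
σ₀² = 20.53² = 421.4809, σ² = 14.52² = 210.8304; σ² + n·σ₀² = 210.8304 + 5·421.4809 = 2318.2349.
Posterior precision = 1/σ₀² + n/σ² = 1/421.4809 + 5/210.8304 = (σ² + n·σ₀²)/(σ₀²σ²) = 2318.2349/(421.4809·210.8304); posterior variance σₙ² = σ₀²σ²/(σ² + n·σ₀²) = 421.4809·210.8304/2318.2349 = 38.331313.
Posterior SD = √σₙ² = √(421.4809·210.8304/2318.2349) = 6.1912.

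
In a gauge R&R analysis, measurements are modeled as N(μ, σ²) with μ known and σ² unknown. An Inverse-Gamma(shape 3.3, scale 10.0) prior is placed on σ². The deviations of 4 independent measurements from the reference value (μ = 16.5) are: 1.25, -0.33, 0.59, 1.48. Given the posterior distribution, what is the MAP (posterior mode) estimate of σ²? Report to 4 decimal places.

1.9214

With known mean μ and an Inverse-Gamma(α, β) prior on σ², the Normal likelihood is conjugate: posterior is Inv-Gamma(α + n/2, β + Σ(xᵢ−μ)²/2).
Σ(xᵢ−μ)² = (1.25)² + (-0.33)² + (0.59)² + (1.48)² = 4.2099.
Posterior: Inv-Gamma(3.3 + 4/2, 10.0 + 4.2099/2) = Inv-Gamma(5.30, 12.10495).
Mode = β/(α+1) = 12.10495/6.30 = 1.9214.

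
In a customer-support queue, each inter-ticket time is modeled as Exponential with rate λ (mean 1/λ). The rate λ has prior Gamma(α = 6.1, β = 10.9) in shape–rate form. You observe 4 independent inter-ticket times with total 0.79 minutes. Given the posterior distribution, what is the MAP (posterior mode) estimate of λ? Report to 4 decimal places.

With a Gamma(shape α, rate β) prior on the exponential rate λ, the posterior after n observations with total T = Σxᵢ is Gamma(α+n, β+T).
Posterior: Gamma(6.1+4, 10.9+0.79) = Gamma(10.1, 11.69).
Mode = (α−1)/β = 0.7784.

0.7784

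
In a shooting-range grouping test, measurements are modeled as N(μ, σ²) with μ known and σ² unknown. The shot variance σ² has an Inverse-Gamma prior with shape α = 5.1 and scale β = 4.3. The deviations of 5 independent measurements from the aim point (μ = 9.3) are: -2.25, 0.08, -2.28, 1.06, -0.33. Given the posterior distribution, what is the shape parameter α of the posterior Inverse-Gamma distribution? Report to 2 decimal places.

With known mean μ and an Inverse-Gamma(α, β) prior on σ², the Normal likelihood is conjugate: posterior is Inv-Gamma(α + n/2, β + Σ(xᵢ−μ)²/2).
Σ(xᵢ−μ)² = (-2.25)² + (0.08)² + (-2.28)² + (1.06)² + (-0.33)² = 11.4998.
Posterior: Inv-Gamma(5.1 + 5/2, 4.3 + 11.4998/2) = Inv-Gamma(7.60, 10.04990).
Posterior α = 7.60.

7.60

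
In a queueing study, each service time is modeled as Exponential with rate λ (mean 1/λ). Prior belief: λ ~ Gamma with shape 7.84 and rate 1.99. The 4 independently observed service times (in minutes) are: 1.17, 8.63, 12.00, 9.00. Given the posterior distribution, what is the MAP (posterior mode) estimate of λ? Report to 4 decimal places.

0.3306

With a Gamma(shape α, rate β) prior on the exponential rate λ, the posterior after n observations with total T = Σxᵢ is Gamma(α+n, β+T).
Sum of observations T = 30.80 minutes; n = 4.
Posterior: Gamma(7.84+4, 1.99+30.80) = Gamma(11.84, 32.79).
Mode = (α−1)/β = 0.3306.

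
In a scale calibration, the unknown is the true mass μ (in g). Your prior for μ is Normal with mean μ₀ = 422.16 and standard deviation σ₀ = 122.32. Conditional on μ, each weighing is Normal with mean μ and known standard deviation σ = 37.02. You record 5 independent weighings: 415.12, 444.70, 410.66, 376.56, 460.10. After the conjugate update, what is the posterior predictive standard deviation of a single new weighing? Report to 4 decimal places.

40.4925

For Normal data with known variance σ², a Normal(μ₀, σ₀²) prior on μ is conjugate. Posterior precision = 1/σ₀² + n/σ²; posterior mean is the precision-weighted average of μ₀ and x̄.
σ₀² = 122.32² = 14962.1824, σ² = 37.02² = 1370.4804; σ² + n·σ₀² = 1370.4804 + 5·14962.1824 = 76181.3924.
Posterior precision = 1/σ₀² + n/σ² = 1/14962.1824 + 5/1370.4804 = (σ² + n·σ₀²)/(σ₀²σ²) = 76181.3924/(14962.1824·1370.4804); posterior variance σₙ² = σ₀²σ²/(σ² + n·σ₀²) = 14962.1824·1370.4804/76181.3924 = 269.165174.
Predictive variance for one new observation = σₙ² + σ² = 14962.1824·1370.4804/76181.3924 + 1370.4804 = σ²·(σ₀² + 76181.3924)/76181.3924 = 1370.4804·91143.5748/76181.3924 = 1639.645574; SD = √(1370.4804·91143.5748/76181.3924) = 40.4925.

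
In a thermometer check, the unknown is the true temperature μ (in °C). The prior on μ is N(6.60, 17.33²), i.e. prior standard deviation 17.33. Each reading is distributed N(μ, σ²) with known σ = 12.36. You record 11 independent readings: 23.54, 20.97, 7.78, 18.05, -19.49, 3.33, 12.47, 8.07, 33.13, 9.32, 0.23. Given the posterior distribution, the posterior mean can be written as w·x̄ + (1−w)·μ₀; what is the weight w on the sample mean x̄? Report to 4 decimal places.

0.9558

For Normal data with known variance σ², a Normal(μ₀, σ₀²) prior on μ is conjugate. Posterior precision = 1/σ₀² + n/σ²; posterior mean is the precision-weighted average of μ₀ and x̄.
σ₀² = 17.33² = 300.3289, σ² = 12.36² = 152.7696. Prior precision 1/σ₀² = 1/300.3289; data precision n/σ² = 11/152.7696.
w = (n/σ²)/(1/σ₀² + n/σ²) = n·σ₀²/(σ² + n·σ₀²) = 11·300.3289/(152.7696 + 11·300.3289) = 3303.6179/3456.3875 = 0.9558.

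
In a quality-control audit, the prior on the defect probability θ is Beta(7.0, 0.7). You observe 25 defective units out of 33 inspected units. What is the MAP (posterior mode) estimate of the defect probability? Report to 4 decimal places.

The Beta prior is conjugate to a Binomial/Bernoulli likelihood; the update adds successes to α and failures to β.
Posterior: Beta(α+k, β+n−k) = Beta(7.0+25, 0.7+8) = Beta(32.0, 8.7).
Mode of Beta(a,b) for a,b>1 is (a−1)/(a+b−2) = 31.0/38.7 = 0.8010.

0.8010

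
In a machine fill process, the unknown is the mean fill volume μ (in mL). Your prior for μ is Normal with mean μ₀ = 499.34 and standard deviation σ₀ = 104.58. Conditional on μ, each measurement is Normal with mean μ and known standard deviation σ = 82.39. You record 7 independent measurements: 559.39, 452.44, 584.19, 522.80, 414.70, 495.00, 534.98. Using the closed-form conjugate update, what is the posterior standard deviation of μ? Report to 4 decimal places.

29.8455

For Normal data with known variance σ², a Normal(μ₀, σ₀²) prior on μ is conjugate. Posterior precision = 1/σ₀² + n/σ²; posterior mean is the precision-weighted average of μ₀ and x̄.
σ₀² = 104.58² = 10936.9764, σ² = 82.39² = 6788.1121; σ² + n·σ₀² = 6788.1121 + 7·10936.9764 = 83346.9469.
Posterior precision = 1/σ₀² + n/σ² = 1/10936.9764 + 7/6788.1121 = (σ² + n·σ₀²)/(σ₀²σ²) = 83346.9469/(10936.9764·6788.1121); posterior variance σₙ² = σ₀²σ²/(σ² + n·σ₀²) = 10936.9764·6788.1121/83346.9469 = 890.751546.
Posterior SD = √σₙ² = √(10936.9764·6788.1121/83346.9469) = 29.8455.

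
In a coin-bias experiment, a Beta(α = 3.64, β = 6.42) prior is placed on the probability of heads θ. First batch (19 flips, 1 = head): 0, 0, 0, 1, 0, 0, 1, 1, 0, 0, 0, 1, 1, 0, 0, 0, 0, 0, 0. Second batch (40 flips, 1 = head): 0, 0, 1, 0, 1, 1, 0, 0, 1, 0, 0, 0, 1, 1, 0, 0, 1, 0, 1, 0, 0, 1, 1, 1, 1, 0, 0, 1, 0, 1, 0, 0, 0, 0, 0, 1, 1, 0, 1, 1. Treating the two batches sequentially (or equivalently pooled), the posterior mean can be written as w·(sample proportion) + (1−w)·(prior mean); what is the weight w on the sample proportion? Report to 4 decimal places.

The Beta prior is conjugate to a Binomial/Bernoulli likelihood; the update adds successes to α and failures to β.
Total number of flips: n = 19 + 40 = 59.
Posterior mean = (α₀+k)/(α₀+β₀+n) = [n/(α₀+β₀+n)]·(k/n) + [(α₀+β₀)/(α₀+β₀+n)]·α₀/(α₀+β₀), so only n and the prior enter the weight.
The weight on the data is w = n/(α₀+β₀+n) = 59/(3.64+6.42+59) = 59/69.06 = 0.8543.

0.8543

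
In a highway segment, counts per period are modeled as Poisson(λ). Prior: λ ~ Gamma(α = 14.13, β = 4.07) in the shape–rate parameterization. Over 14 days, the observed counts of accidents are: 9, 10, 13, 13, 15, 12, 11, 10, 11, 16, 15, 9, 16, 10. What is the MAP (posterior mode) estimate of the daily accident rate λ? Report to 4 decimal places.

10.1345

With a Gamma(shape α, rate β) prior, the Poisson likelihood is conjugate: the posterior is Gamma(α + ΣXᵢ, β + n).
Sum of counts S = 170 over n = 14 days.
Posterior: Gamma(α+S, β+n) = Gamma(14.13+170, 4.07+14) = Gamma(184.13, 18.07).
Mode of Gamma(α,β) for α≥1 is (α−1)/β = 183.13/18.07 = 10.1345.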